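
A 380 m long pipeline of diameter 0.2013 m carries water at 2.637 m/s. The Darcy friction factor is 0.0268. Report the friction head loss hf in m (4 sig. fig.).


Approach: apply the Darcy-Weisbach equation, hf = f*(L/D)*(v^2/(2g)).
hf = 0.0268 * (380/0.2013) * (2.637^2 / (2*9.81))
hf = 17.93 m
Therefore the friction head loss hf = 17.93 m.


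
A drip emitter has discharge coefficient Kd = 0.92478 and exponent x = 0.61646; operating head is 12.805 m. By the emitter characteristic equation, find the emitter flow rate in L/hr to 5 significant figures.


Approach: apply the emitter characteristic equation, q = Kd * h^x.
q = 0.92478 * 12.805^0.61646 = 4.4534 L/hr
Therefore the emitter flow rate = 4.4534 L/hr.


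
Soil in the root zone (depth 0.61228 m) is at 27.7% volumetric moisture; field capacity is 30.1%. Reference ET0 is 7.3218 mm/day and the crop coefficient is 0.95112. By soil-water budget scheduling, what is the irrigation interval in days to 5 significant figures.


Approach: apply soil-water budget scheduling, SMD = (FC-theta)/100*depth*1000; ETc = ET0*Kc; interval = SMD/ETc.
Step 1 — soil moisture deficit:
  SMD = (30.1 - 27.7)/100 * 0.61228 * 1000 = 14.69472 mm
Step 2 — daily crop ET (ETc = ET0*Kc):
  ETc = 7.3218 * 0.95112 = 6.963910 mm/day
Step 3 — irrigation interval (SMD/ETc):
  interval = 14.69472 / 6.963910 = 2.1101 days
Therefore the irrigation interval = 2.1101 days.


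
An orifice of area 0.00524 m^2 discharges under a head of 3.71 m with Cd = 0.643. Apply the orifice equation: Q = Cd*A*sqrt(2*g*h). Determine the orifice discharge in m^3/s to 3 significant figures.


Q = 0.643 * 0.00524 * sqrt(2*9.81*3.71) = 0.0287 m^3/s
Therefore the orifice discharge = 0.0287 m^3/s.


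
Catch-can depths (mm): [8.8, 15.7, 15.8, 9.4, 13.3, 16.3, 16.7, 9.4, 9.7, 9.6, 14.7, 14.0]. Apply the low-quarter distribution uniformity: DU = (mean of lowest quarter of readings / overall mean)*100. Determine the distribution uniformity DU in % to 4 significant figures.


sorted lowest 3 of 12: [8.8, 9.4, 9.4] -> mean = 9.20000 mm
overall mean = 12.7833 mm
DU = (9.20000/12.7833)*100 = 71.97 %
Therefore the distribution uniformity DU = 71.97 %.


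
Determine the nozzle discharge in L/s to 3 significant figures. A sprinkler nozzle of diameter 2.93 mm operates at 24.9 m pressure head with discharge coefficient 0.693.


Approach: apply the orifice equation, Q = Cd*A*sqrt(2*g*h), A = pi*(d/2)^2.
A = pi*(2.93e-3/2)^2 = 6.7426e-06 m^2
Q = 0.693 * 6.7426e-06 * sqrt(2*9.81*24.9) * 1000 = 0.103 L/s
Therefore the nozzle discharge = 0.103 L/s.


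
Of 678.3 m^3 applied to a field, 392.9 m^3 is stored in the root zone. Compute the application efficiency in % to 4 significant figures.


Approach: apply the application efficiency ratio, Ea = (stored/applied)*100.
Ea = (392.9/678.3)*100 = 57.92 %
Therefore the application efficiency = 57.92 %.


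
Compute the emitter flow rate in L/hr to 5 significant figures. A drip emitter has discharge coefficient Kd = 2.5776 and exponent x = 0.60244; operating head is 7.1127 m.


Approach: apply the emitter characteristic equation, q = Kd * h^x.
q = 2.5776 * 7.1127^0.60244 = 8.4046 L/hr
Therefore the emitter flow rate = 8.4046 L/hr.


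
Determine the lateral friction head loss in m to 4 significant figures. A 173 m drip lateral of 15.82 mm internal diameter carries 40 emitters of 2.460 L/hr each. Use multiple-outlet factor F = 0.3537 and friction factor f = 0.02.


Approach: apply Darcy-Weisbach with the multiple-outlet F-factor, Q = n*q/(3600*1000) m^3/s; v = Q/A; hf = F*f*(L/D)*(v^2/(2g)).
Q = 40*2.460/(3600*1000) = 2.73333e-05 m^3/s
A = pi*(15.82e-3/2)^2 = 1.96563e-04 m^2, so v = Q/A = 0.139056 m/s
hf = 0.3537*0.02*(173/0.01582)*(0.139056^2/(2*9.81)) = 0.07624 m
Therefore the lateral friction head loss = 0.07624 m.


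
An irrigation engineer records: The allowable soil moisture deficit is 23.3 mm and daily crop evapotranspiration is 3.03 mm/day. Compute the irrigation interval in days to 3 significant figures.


Approach: apply the irrigation interval relation, interval = SMD / ETc.
interval = 23.3 / 3.03 = 7.69 days
Therefore the irrigation interval = 7.69 days.


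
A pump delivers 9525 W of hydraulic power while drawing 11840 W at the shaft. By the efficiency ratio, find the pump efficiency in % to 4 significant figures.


Approach: apply the efficiency ratio, eta = (P_out/P_in)*100.
eta = (9525 / 11840) * 100 = 80.45 %
Therefore the pump efficiency = 80.45 %.


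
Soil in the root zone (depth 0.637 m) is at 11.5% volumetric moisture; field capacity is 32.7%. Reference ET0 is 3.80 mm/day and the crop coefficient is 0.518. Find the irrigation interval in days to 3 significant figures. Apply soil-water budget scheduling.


Approach: apply soil-water budget scheduling, SMD = (FC-theta)/100*depth*1000; ETc = ET0*Kc; interval = SMD/ETc.
Step 1 — soil moisture deficit:
  SMD = (32.7 - 11.5)/100 * 0.637 * 1000 = 135.04 mm
Step 2 — daily crop ET (ETc = ET0*Kc):
  ETc = 3.80 * 0.518 = 1.9684 mm/day
Step 3 — irrigation interval (SMD/ETc):
  interval = 135.04 / 1.9684 = 68.6 days
Therefore the irrigation interval = 68.6 days.


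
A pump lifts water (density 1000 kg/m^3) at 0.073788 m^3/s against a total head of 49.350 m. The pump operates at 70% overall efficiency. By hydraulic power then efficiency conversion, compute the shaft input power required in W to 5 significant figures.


Approach: apply hydraulic power then efficiency conversion, P = rho*g*Q*H; P_in = P/eta.
Step 1 — hydraulic power (P = rho*g*Q*H):
  P = 1000 * 9.81 * 0.073788 * 49.350 = 35722.50 W
Step 2 — input power: P_in = P/eta = 35722.50 / 0.7 = 51032 W
Therefore the shaft input power required = 51032 W.


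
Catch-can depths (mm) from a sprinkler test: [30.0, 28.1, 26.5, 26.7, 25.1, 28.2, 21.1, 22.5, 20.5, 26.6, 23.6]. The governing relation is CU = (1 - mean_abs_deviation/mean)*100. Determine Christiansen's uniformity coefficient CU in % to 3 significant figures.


mean = 25.355 mm
mean |d_i - mean| = 2.5405 mm
CU = (1 - 2.5405/25.355)*100 = 90.0 %
Therefore Christiansen's uniformity coefficient CU = 90.0 %.


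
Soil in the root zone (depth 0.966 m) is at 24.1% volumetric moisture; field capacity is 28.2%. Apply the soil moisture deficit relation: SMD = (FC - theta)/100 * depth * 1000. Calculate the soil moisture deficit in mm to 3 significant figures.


SMD = (28.2 - 24.1)/100 * 0.966 * 1000 = 39.6 mm
Therefore the soil moisture deficit = 39.6 mm.


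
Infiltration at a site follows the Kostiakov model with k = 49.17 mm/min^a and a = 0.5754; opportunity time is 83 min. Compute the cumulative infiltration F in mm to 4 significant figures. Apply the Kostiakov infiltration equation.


Approach: apply the Kostiakov infiltration equation, F = k*t^a.
F = 49.17 * 83^0.5754 = 625.1 mm
Therefore the cumulative infiltration F = 625.1 mm.


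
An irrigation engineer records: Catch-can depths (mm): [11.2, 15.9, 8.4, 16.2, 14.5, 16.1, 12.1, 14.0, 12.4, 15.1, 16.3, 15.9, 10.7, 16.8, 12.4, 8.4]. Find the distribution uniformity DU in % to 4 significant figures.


Approach: apply the low-quarter distribution uniformity, DU = (mean of lowest quarter of readings / overall mean)*100.
sorted lowest 4 of 16: [8.4, 8.4, 10.7, 11.2] -> mean = 9.67500 mm
overall mean = 13.5250 mm
DU = (9.67500/13.5250)*100 = 71.53 %
Therefore the distribution uniformity DU = 71.53 %.


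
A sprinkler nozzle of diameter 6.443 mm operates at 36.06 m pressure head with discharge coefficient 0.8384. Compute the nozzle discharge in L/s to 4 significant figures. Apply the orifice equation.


Approach: apply the orifice equation, Q = Cd*A*sqrt(2*g*h), A = pi*(d/2)^2.
A = pi*(6.443e-3/2)^2 = 3.26036e-05 m^2
Q = 0.8384 * 3.26036e-05 * sqrt(2*9.81*36.06) * 1000 = 0.7271 L/s
Therefore the nozzle discharge = 0.7271 L/s.


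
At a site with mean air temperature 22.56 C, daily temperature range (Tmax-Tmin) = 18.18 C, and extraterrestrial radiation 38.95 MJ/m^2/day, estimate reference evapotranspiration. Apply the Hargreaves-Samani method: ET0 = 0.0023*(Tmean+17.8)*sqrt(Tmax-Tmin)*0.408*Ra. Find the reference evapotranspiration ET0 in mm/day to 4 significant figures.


ET0 = 0.0023*(22.56+17.8)*sqrt(18.18)*0.408*38.95 = 6.290 mm/day
Therefore the reference evapotranspiration ET0 = 6.290 mm/day.


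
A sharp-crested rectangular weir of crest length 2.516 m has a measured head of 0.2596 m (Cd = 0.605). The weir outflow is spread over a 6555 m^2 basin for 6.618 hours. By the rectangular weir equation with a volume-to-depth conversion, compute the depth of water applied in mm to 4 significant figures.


Approach: apply the rectangular weir equation with a volume-to-depth conversion, Q = (2/3)*Cd*L*sqrt(2g)*H^1.5; d = Q*t/A * 1000.
Step 1 — weir discharge:
  Q = (2/3)*0.605*2.516*sqrt(2*9.81)*0.2596^1.5 = 0.594540 m^3/s
Step 2 — volume: V = 0.594540 * 6.618*3600 = 14164.8 m^3
Step 3 — depth: d = V/A * 1000 = 14164.8/6555 * 1000 = 2161 mm
Therefore the depth of water applied = 2161 mm.


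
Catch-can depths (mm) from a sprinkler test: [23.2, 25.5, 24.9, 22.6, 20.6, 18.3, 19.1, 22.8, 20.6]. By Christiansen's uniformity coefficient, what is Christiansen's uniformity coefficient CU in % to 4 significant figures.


Approach: apply Christiansen's uniformity coefficient, CU = (1 - mean_abs_deviation/mean)*100.
mean = 21.9556 mm
mean |d_i - mean| = 2.04938 mm
CU = (1 - 2.04938/21.9556)*100 = 90.67 %
Therefore Christiansen's uniformity coefficient CU = 90.67 %.


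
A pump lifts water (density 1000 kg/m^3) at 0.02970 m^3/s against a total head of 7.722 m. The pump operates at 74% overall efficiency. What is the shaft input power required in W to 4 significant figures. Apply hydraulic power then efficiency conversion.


Approach: apply hydraulic power then efficiency conversion, P = rho*g*Q*H; P_in = P/eta.
Step 1 — hydraulic power (P = rho*g*Q*H):
  P = 1000 * 9.81 * 0.02970 * 7.722 = 2249.86 W
Step 2 — input power: P_in = P/eta = 2249.86 / 0.74 = 3040 W
Therefore the shaft input power required = 3040 W.


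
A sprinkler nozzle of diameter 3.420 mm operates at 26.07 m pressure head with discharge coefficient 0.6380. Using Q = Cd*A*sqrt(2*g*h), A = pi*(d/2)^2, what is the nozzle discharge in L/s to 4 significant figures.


A = pi*(3.420e-3/2)^2 = 9.18633e-06 m^2
Q = 0.6380 * 9.18633e-06 * sqrt(2*9.81*26.07) * 1000 = 0.1326 L/s
Therefore the nozzle discharge = 0.1326 L/s.


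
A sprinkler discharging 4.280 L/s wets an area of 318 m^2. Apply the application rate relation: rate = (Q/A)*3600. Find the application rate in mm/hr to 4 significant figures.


rate = (4.280 / 318) * 3600 = 48.45 mm/hr
Therefore the application rate = 48.45 mm/hr.


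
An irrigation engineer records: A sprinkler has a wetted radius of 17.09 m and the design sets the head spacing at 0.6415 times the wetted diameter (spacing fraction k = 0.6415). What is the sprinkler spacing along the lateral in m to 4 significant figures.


Approach: apply the sprinkler spacing rule (spacing as a fraction of wetted diameter), S = k*(2*R).
S = 0.6415 * (2 * 17.09) = 21.93 m
Therefore the sprinkler spacing along the lateral = 21.93 m.


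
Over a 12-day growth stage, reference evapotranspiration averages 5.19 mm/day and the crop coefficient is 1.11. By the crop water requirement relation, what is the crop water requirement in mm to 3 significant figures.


Approach: apply the crop water requirement relation, CWR = ET0 * Kc * days.
CWR = 5.19 * 1.11 * 12 = 69.1 mm
Therefore the crop water requirement = 69.1 mm.


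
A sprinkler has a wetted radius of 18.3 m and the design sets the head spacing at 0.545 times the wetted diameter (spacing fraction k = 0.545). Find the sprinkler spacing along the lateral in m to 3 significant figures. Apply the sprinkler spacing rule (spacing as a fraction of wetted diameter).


Approach: apply the sprinkler spacing rule (spacing as a fraction of wetted diameter), S = k*(2*R).
S = 0.545 * (2 * 18.3) = 19.9 m
Therefore the sprinkler spacing along the lateral = 19.9 m.


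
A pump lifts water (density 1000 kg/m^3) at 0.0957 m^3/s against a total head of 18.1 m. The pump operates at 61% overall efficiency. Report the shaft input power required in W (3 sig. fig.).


Approach: apply hydraulic power then efficiency conversion, P = rho*g*Q*H; P_in = P/eta.
Step 1 — hydraulic power (P = rho*g*Q*H):
  P = 1000 * 9.81 * 0.0957 * 18.1 = 16993 W
Step 2 — input power: P_in = P/eta = 16993 / 0.61 = 27900 W
Therefore the shaft input power required = 27900 W.


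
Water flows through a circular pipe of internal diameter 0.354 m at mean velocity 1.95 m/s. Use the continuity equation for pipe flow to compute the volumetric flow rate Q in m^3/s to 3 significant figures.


Approach: apply the continuity equation for pipe flow, Q = A * v with A = pi*(D/2)^2.
A = pi*(0.354/2)^2 = 0.098423 m^2
Q = 0.098423 * 1.95 = 0.192 m^3/s
Therefore the volumetric flow rate Q = 0.192 m^3/s.


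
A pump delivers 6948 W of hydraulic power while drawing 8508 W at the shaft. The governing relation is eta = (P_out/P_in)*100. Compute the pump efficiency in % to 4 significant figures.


eta = (6948 / 8508) * 100 = 81.66 %
Therefore the pump efficiency = 81.66 %.


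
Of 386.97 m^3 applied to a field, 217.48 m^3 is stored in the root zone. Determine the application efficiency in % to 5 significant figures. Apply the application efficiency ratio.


Approach: apply the application efficiency ratio, Ea = (stored/applied)*100.
Ea = (217.48/386.97)*100 = 56.201 %
Therefore the application efficiency = 56.201 %.


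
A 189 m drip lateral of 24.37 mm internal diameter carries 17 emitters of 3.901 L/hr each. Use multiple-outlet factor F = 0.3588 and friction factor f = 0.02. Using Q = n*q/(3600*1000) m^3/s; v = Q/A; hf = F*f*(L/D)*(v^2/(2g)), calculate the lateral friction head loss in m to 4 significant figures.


Q = 17*3.901/(3600*1000) = 1.84214e-05 m^3/s
A = pi*(24.37e-3/2)^2 = 4.66446e-04 m^2, so v = Q/A = 0.0394931 m/s
hf = 0.3588*0.02*(189/0.02437)*(0.0394931^2/(2*9.81)) = 0.004424 m
Therefore the lateral friction head loss = 0.004424 m.


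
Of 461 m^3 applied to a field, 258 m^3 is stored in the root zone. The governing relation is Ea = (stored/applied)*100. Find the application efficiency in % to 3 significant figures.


Ea = (258/461)*100 = 56.0 %
Therefore the application efficiency = 56.0 %.


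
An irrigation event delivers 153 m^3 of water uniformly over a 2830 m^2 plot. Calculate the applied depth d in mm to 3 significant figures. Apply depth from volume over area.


Approach: apply depth from volume over area, d = (V/A)*1000.
d = (153 / 2830) * 1000 = 54.1 mm
Therefore the applied depth d = 54.1 mm.


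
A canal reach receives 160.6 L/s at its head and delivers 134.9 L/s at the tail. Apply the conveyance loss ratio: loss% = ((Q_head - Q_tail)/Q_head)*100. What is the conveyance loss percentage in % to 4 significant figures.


loss = ((160.6 - 134.9)/160.6)*100 = 16.00 %
Therefore the conveyance loss percentage = 16.00 %.


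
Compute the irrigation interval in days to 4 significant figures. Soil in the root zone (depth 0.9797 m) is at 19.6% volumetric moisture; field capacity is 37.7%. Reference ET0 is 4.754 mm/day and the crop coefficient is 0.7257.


Approach: apply soil-water budget scheduling, SMD = (FC-theta)/100*depth*1000; ETc = ET0*Kc; interval = SMD/ETc.
Step 1 — soil moisture deficit:
  SMD = (37.7 - 19.6)/100 * 0.9797 * 1000 = 177.326 mm
Step 2 — daily crop ET (ETc = ET0*Kc):
  ETc = 4.754 * 0.7257 = 3.44998 mm/day
Step 3 — irrigation interval (SMD/ETc):
  interval = 177.326 / 3.44998 = 51.40 days
Therefore the irrigation interval = 51.40 days.


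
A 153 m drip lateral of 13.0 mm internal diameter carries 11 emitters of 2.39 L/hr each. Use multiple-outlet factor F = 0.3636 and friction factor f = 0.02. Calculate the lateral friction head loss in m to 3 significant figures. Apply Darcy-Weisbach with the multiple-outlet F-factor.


Approach: apply Darcy-Weisbach with the multiple-outlet F-factor, Q = n*q/(3600*1000) m^3/s; v = Q/A; hf = F*f*(L/D)*(v^2/(2g)).
Q = 11*2.39/(3600*1000) = 7.3028e-06 m^3/s
A = pi*(13.0e-3/2)^2 = 1.3273e-04 m^2, so v = Q/A = 0.055019 m/s
hf = 0.3636*0.02*(153/0.0130)*(0.055019^2/(2*9.81)) = 0.0132 m
Therefore the lateral friction head loss = 0.0132 m.


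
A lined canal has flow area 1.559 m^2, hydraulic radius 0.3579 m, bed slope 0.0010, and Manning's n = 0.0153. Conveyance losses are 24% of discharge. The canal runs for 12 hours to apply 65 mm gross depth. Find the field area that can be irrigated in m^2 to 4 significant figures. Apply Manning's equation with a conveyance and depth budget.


Approach: apply Manning's equation with a conveyance and depth budget, Q = (1/n)*A*R^(2/3)*S^(1/2); Q_field = Q*(1-loss); Area = Q_field*t/(d/1000).
Step 1 — canal discharge (Manning's equation):
  Q = (1/0.0153) * 1.559 * 0.3579^(2/3) * 0.0010^(1/2) = 1.62429 m^3/s
Step 2 — delivered flow: Q_field = 1.62429*(1 - 24/100) = 1.23446 m^3/s
Step 3 — volume delivered: V = 1.23446 * 12*3600 = 53328.6 m^3
Step 4 — area served: A = V / (depth/1000) = 53328.6 / 0.065 = 820400 m^2
Therefore the field area that can be irrigated = 820400 m^2.


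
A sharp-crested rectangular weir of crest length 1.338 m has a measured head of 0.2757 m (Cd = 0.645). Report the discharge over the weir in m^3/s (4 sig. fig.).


Approach: apply the rectangular weir equation, Q = (2/3)*Cd*L*sqrt(2g)*H^1.5.
Q = (2/3)*0.645*1.338*sqrt(2*9.81)*0.2757^1.5 = 0.3689 m^3/s
Therefore the discharge over the weir = 0.3689 m^3/s.


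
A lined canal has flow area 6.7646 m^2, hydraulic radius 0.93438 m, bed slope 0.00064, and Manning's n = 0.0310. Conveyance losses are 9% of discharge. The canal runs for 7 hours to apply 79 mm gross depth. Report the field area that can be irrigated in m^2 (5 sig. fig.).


Approach: apply Manning's equation with a conveyance and depth budget, Q = (1/n)*A*R^(2/3)*S^(1/2); Q_field = Q*(1-loss); Area = Q_field*t/(d/1000).
Step 1 — canal discharge (Manning's equation):
  Q = (1/0.0310) * 6.7646 * 0.93438^(2/3) * 0.00064^(1/2) = 5.276178 m^3/s
Step 2 — delivered flow: Q_field = 5.276178*(1 - 9/100) = 4.801322 m^3/s
Step 3 — volume delivered: V = 4.801322 * 7*3600 = 120993.3 m^3
Step 4 — area served: A = V / (depth/1000) = 120993.3 / 0.079 = 1531600 m^2
Therefore the field area that can be irrigated = 1531600 m^2.


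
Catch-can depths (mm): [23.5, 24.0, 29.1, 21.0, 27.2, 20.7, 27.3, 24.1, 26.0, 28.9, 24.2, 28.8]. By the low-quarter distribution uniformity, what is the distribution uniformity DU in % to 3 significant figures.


Approach: apply the low-quarter distribution uniformity, DU = (mean of lowest quarter of readings / overall mean)*100.
sorted lowest 3 of 12: [20.7, 21.0, 23.5] -> mean = 21.733 mm
overall mean = 25.400 mm
DU = (21.733/25.400)*100 = 85.6 %
Therefore the distribution uniformity DU = 85.6 %.


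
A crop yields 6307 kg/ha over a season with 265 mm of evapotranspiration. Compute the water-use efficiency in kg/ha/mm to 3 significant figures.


Approach: apply the water-use efficiency ratio, WUE = yield/ET.
WUE = 6307 / 265 = 23.8 kg/ha/mm
Therefore the water-use efficiency = 23.8 kg/ha/mm.


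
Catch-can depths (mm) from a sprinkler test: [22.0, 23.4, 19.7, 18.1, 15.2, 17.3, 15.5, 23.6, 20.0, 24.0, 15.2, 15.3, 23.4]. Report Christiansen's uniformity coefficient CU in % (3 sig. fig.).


Approach: apply Christiansen's uniformity coefficient, CU = (1 - mean_abs_deviation/mean)*100.
mean = 19.438 mm
mean |d_i - mean| = 3.0817 mm
CU = (1 - 3.0817/19.438)*100 = 84.1 %
Therefore Christiansen's uniformity coefficient CU = 84.1 %.


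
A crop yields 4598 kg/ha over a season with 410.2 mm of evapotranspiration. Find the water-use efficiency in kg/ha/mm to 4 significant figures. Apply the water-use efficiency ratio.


Approach: apply the water-use efficiency ratio, WUE = yield/ET.
WUE = 4598 / 410.2 = 11.21 kg/ha/mm
Therefore the water-use efficiency = 11.21 kg/ha/mm.


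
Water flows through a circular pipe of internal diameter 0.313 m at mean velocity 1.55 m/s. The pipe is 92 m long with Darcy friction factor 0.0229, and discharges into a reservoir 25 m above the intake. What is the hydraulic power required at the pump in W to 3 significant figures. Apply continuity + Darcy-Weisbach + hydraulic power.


Approach: apply continuity + Darcy-Weisbach + hydraulic power, Q = A*v; hf = f*(L/D)*(v^2/(2g)); H = static + hf; P = rho*g*Q*H.
Step 1 — flow rate (continuity, Q = A*v):
  A = pi*(0.313/2)^2 = 0.076945 m^2
  Q = 0.076945 * 1.55 = 0.11926 m^3/s
Step 2 — friction head loss (Darcy-Weisbach):
  hf = 0.0229 * (92/0.313) * (1.55^2 / (2*9.81))
  hf = 0.82422 m
Step 3 — total head: H = 25 + 0.82422 = 25.824 m
Step 4 — hydraulic power (P = rho*g*Q*H):
  P = 1000 * 9.81 * 0.11926 * 25.824 = 30200 W
Therefore the hydraulic power required at the pump = 30200 W.


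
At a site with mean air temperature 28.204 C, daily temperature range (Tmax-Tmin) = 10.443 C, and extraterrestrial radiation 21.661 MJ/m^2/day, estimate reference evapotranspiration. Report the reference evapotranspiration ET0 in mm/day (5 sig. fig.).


Approach: apply the Hargreaves-Samani method, ET0 = 0.0023*(Tmean+17.8)*sqrt(Tmax-Tmin)*0.408*Ra.
ET0 = 0.0023*(28.204+17.8)*sqrt(10.443)*0.408*21.661 = 3.0219 mm/day
Therefore the reference evapotranspiration ET0 = 3.0219 mm/day.


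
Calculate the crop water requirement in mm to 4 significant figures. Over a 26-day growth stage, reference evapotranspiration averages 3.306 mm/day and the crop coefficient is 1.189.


Approach: apply the crop water requirement relation, CWR = ET0 * Kc * days.
CWR = 3.306 * 1.189 * 26 = 102.2 mm
Therefore the crop water requirement = 102.2 mm.


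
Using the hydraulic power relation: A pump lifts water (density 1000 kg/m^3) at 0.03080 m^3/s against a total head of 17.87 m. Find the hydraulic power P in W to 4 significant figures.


Approach: apply the hydraulic power relation, P = rho*g*Q*H.
P = 1000 * 9.81 * 0.03080 * 17.87 = 5399 W
Therefore the hydraulic power P = 5399 W.


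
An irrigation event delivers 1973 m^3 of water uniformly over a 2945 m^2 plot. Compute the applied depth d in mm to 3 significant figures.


Approach: apply depth from volume over area, d = (V/A)*1000.
d = (1973 / 2945) * 1000 = 670 mm
Therefore the applied depth d = 670 mm.


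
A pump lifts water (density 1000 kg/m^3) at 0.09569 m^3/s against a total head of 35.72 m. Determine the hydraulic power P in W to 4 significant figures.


Approach: apply the hydraulic power relation, P = rho*g*Q*H.
P = 1000 * 9.81 * 0.09569 * 35.72 = 33530 W
Therefore the hydraulic power P = 33530 W.


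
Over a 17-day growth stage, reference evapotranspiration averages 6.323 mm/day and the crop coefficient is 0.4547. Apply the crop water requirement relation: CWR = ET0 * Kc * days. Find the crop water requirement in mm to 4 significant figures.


CWR = 6.323 * 0.4547 * 17 = 48.88 mm
Therefore the crop water requirement = 48.88 mm.


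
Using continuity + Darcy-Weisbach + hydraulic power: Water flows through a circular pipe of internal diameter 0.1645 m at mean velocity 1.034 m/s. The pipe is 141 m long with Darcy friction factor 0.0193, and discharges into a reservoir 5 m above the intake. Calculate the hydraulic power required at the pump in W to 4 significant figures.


Approach: apply continuity + Darcy-Weisbach + hydraulic power, Q = A*v; hf = f*(L/D)*(v^2/(2g)); H = static + hf; P = rho*g*Q*H.
Step 1 — flow rate (continuity, Q = A*v):
  A = pi*(0.1645/2)^2 = 0.0212531 m^2
  Q = 0.0212531 * 1.034 = 0.0219757 m^3/s
Step 2 — friction head loss (Darcy-Weisbach):
  hf = 0.0193 * (141/0.1645) * (1.034^2 / (2*9.81))
  hf = 0.901473 m
Step 3 — total head: H = 5 + 0.901473 = 5.90147 m
Step 4 — hydraulic power (P = rho*g*Q*H):
  P = 1000 * 9.81 * 0.0219757 * 5.90147 = 1272 W
Therefore the hydraulic power required at the pump = 1272 W.


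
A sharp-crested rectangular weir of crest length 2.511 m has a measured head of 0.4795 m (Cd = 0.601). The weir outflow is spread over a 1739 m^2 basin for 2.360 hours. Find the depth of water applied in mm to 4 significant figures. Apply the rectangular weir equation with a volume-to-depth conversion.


Approach: apply the rectangular weir equation with a volume-to-depth conversion, Q = (2/3)*Cd*L*sqrt(2g)*H^1.5; d = Q*t/A * 1000.
Step 1 — weir discharge:
  Q = (2/3)*0.601*2.511*sqrt(2*9.81)*0.4795^1.5 = 1.47966 m^3/s
Step 2 — volume: V = 1.47966 * 2.360*3600 = 12571.2 m^3
Step 3 — depth: d = V/A * 1000 = 12571.2/1739 * 1000 = 7229 mm
Therefore the depth of water applied = 7229 mm.


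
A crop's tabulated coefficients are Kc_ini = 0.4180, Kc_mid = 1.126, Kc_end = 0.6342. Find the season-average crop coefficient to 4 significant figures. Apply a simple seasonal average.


Approach: apply a simple seasonal average, Kc_avg = (Kc_ini + Kc_mid + Kc_end)/3.
Kc_avg = (0.4180 + 1.126 + 0.6342)/3 = 0.7261
Therefore the season-average crop coefficient = 0.7261.


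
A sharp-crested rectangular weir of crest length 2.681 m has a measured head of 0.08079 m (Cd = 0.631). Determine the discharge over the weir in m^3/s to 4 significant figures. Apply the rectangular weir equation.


Approach: apply the rectangular weir equation, Q = (2/3)*Cd*L*sqrt(2g)*H^1.5.
Q = (2/3)*0.631*2.681*sqrt(2*9.81)*0.08079^1.5 = 0.1147 m^3/s
Therefore the discharge over the weir = 0.1147 m^3/s.


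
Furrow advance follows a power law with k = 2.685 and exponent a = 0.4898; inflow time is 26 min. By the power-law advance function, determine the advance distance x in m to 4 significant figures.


Approach: apply the power-law advance function, x = k*t^a.
x = 2.685 * 26^0.4898 = 13.24 m
Therefore the advance distance x = 13.24 m.


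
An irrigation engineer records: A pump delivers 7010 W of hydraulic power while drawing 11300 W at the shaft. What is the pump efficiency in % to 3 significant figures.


Approach: apply the efficiency ratio, eta = (P_out/P_in)*100.
eta = (7010 / 11300) * 100 = 62.0 %
Therefore the pump efficiency = 62.0 %.


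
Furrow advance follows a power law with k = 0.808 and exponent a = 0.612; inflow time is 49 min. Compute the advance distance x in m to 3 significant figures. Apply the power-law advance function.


Approach: apply the power-law advance function, x = k*t^a.
x = 0.808 * 49^0.612 = 8.75 m
Therefore the advance distance x = 8.75 m.


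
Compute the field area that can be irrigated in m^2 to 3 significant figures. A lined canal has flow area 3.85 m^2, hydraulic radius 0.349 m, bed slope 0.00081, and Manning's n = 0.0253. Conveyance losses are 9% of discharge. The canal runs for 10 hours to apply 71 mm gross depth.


Approach: apply Manning's equation with a conveyance and depth budget, Q = (1/n)*A*R^(2/3)*S^(1/2); Q_field = Q*(1-loss); Area = Q_field*t/(d/1000).
Step 1 — canal discharge (Manning's equation):
  Q = (1/0.0253) * 3.85 * 0.349^(2/3) * 0.00081^(1/2) = 2.1468 m^3/s
Step 2 — delivered flow: Q_field = 2.1468*(1 - 9/100) = 1.9536 m^3/s
Step 3 — volume delivered: V = 1.9536 * 10*3600 = 70330 m^3
Step 4 — area served: A = V / (depth/1000) = 70330 / 0.071 = 991000 m^2
Therefore the field area that can be irrigated = 991000 m^2.


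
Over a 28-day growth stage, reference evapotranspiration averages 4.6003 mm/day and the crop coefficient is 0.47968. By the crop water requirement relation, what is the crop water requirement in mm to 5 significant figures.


Approach: apply the crop water requirement relation, CWR = ET0 * Kc * days.
CWR = 4.6003 * 0.47968 * 28 = 61.787 mm
Therefore the crop water requirement = 61.787 mm.


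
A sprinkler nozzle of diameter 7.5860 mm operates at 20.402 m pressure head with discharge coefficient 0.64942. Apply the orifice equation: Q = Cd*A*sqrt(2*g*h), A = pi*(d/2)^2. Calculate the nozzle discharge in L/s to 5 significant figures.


A = pi*(7.5860e-3/2)^2 = 4.519762e-05 m^2
Q = 0.64942 * 4.519762e-05 * sqrt(2*9.81*20.402) * 1000 = 0.58726 L/s
Therefore the nozzle discharge = 0.58726 L/s.


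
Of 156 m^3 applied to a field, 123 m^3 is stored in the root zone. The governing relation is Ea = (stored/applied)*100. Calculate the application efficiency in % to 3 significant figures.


Ea = (123/156)*100 = 78.8 %
Therefore the application efficiency = 78.8 %.


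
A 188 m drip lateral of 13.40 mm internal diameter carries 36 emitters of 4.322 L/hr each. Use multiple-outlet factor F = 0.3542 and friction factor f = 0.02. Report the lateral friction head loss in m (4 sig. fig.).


Approach: apply Darcy-Weisbach with the multiple-outlet F-factor, Q = n*q/(3600*1000) m^3/s; v = Q/A; hf = F*f*(L/D)*(v^2/(2g)).
Q = 36*4.322/(3600*1000) = 4.32200e-05 m^3/s
A = pi*(13.40e-3/2)^2 = 1.41026e-04 m^2, so v = Q/A = 0.306468 m/s
hf = 0.3542*0.02*(188/0.01340)*(0.306468^2/(2*9.81)) = 0.4758 m
Therefore the lateral friction head loss = 0.4758 m.


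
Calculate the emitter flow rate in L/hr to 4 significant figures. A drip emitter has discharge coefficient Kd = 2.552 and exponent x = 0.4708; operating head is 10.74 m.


Approach: apply the emitter characteristic equation, q = Kd * h^x.
q = 2.552 * 10.74^0.4708 = 7.803 L/hr
Therefore the emitter flow rate = 7.803 L/hr.


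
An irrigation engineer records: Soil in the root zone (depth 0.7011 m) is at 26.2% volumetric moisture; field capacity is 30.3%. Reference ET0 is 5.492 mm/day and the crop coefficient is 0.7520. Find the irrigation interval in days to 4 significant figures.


Approach: apply soil-water budget scheduling, SMD = (FC-theta)/100*depth*1000; ETc = ET0*Kc; interval = SMD/ETc.
Step 1 — soil moisture deficit:
  SMD = (30.3 - 26.2)/100 * 0.7011 * 1000 = 28.7451 mm
Step 2 — daily crop ET (ETc = ET0*Kc):
  ETc = 5.492 * 0.7520 = 4.12998 mm/day
Step 3 — irrigation interval (SMD/ETc):
  interval = 28.7451 / 4.12998 = 6.960 days
Therefore the irrigation interval = 6.960 days.


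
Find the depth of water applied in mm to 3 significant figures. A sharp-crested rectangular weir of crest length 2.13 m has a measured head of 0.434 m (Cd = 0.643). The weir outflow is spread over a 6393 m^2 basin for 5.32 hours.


Approach: apply the rectangular weir equation with a volume-to-depth conversion, Q = (2/3)*Cd*L*sqrt(2g)*H^1.5; d = Q*t/A * 1000.
Step 1 — weir discharge:
  Q = (2/3)*0.643*2.13*sqrt(2*9.81)*0.434^1.5 = 1.1563 m^3/s
Step 2 — volume: V = 1.1563 * 5.32*3600 = 22146 m^3
Step 3 — depth: d = V/A * 1000 = 22146/6393 * 1000 = 3460 mm
Therefore the depth of water applied = 3460 mm.


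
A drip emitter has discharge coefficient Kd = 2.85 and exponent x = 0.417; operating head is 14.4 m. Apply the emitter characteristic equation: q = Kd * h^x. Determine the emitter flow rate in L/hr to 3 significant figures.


q = 2.85 * 14.4^0.417 = 8.67 L/hr
Therefore the emitter flow rate = 8.67 L/hr.


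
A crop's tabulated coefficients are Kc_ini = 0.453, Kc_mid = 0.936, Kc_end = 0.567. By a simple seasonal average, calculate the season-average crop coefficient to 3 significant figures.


Approach: apply a simple seasonal average, Kc_avg = (Kc_ini + Kc_mid + Kc_end)/3.
Kc_avg = (0.453 + 0.936 + 0.567)/3 = 0.652
Therefore the season-average crop coefficient = 0.652.


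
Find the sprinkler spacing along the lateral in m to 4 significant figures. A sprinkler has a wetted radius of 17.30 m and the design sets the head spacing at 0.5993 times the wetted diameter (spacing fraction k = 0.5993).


Approach: apply the sprinkler spacing rule (spacing as a fraction of wetted diameter), S = k*(2*R).
S = 0.5993 * (2 * 17.30) = 20.74 m
Therefore the sprinkler spacing along the lateral = 20.74 m.


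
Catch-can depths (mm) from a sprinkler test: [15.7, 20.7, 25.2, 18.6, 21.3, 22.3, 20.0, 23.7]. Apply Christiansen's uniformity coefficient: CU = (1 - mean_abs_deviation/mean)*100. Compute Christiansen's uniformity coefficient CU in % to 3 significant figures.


mean = 20.938 mm
mean |d_i - mean| = 2.1875 mm
CU = (1 - 2.1875/20.938)*100 = 89.6 %
Therefore Christiansen's uniformity coefficient CU = 89.6 %.


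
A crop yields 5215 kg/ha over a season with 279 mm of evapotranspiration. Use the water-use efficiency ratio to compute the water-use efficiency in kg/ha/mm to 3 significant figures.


Approach: apply the water-use efficiency ratio, WUE = yield/ET.
WUE = 5215 / 279 = 18.7 kg/ha/mm
Therefore the water-use efficiency = 18.7 kg/ha/mm.


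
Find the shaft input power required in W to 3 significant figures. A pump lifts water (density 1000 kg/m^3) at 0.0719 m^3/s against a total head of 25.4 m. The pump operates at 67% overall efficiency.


Approach: apply hydraulic power then efficiency conversion, P = rho*g*Q*H; P_in = P/eta.
Step 1 — hydraulic power (P = rho*g*Q*H):
  P = 1000 * 9.81 * 0.0719 * 25.4 = 17916 W
Step 2 — input power: P_in = P/eta = 17916 / 0.67 = 26700 W
Therefore the shaft input power required = 26700 W.


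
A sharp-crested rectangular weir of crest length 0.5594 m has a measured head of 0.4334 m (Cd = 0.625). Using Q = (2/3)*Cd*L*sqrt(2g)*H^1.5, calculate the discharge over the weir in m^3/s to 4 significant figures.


Q = (2/3)*0.625*0.5594*sqrt(2*9.81)*0.4334^1.5 = 0.2946 m^3/s
Therefore the discharge over the weir = 0.2946 m^3/s.


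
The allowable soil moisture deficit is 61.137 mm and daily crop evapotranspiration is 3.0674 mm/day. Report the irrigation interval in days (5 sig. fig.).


Approach: apply the irrigation interval relation, interval = SMD / ETc.
interval = 61.137 / 3.0674 = 19.931 days
Therefore the irrigation interval = 19.931 days.


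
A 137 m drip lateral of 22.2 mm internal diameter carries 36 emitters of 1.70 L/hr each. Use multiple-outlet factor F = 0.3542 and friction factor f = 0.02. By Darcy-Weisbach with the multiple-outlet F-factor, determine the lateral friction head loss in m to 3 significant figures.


Approach: apply Darcy-Weisbach with the multiple-outlet F-factor, Q = n*q/(3600*1000) m^3/s; v = Q/A; hf = F*f*(L/D)*(v^2/(2g)).
Q = 36*1.70/(3600*1000) = 1.7000e-05 m^3/s
A = pi*(22.2e-3/2)^2 = 3.8708e-04 m^2, so v = Q/A = 0.043919 m/s
hf = 0.3542*0.02*(137/0.0222)*(0.043919^2/(2*9.81)) = 0.00430 m
Therefore the lateral friction head loss = 0.00430 m.


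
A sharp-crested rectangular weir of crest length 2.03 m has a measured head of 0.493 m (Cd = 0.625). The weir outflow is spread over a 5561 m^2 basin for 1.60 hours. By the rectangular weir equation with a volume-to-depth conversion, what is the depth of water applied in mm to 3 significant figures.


Approach: apply the rectangular weir equation with a volume-to-depth conversion, Q = (2/3)*Cd*L*sqrt(2g)*H^1.5; d = Q*t/A * 1000.
Step 1 — weir discharge:
  Q = (2/3)*0.625*2.03*sqrt(2*9.81)*0.493^1.5 = 1.2969 m^3/s
Step 2 — volume: V = 1.2969 * 1.60*3600 = 7470.1 m^3
Step 3 — depth: d = V/A * 1000 = 7470.1/5561 * 1000 = 1340 mm
Therefore the depth of water applied = 1340 mm.


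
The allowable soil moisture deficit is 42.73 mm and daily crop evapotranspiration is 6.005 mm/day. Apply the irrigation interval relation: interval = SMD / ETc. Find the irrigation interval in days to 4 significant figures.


interval = 42.73 / 6.005 = 7.116 days
Therefore the irrigation interval = 7.116 days.


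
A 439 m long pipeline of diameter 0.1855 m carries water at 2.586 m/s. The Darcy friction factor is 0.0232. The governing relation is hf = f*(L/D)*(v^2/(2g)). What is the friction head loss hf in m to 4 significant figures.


hf = 0.0232 * (439/0.1855) * (2.586^2 / (2*9.81))
hf = 18.71 m
Therefore the friction head loss hf = 18.71 m.


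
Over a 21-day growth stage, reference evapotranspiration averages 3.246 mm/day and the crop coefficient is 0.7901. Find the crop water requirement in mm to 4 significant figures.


Approach: apply the crop water requirement relation, CWR = ET0 * Kc * days.
CWR = 3.246 * 0.7901 * 21 = 53.86 mm
Therefore the crop water requirement = 53.86 mm.


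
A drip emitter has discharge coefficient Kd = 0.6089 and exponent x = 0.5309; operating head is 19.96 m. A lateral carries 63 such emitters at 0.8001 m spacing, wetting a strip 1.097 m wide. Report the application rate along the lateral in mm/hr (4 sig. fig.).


Approach: apply the emitter equation with a lateral mass balance, q = Kd*h^x; Q = n*q; rate = Q/(n*spacing*width).
Step 1 — single emitter flow (q = Kd*h^x):
  q = 0.6089 * 19.96^0.5309 = 2.98402 L/hr
Step 2 — total lateral flow: Q = 63 * 2.98402 = 187.993 L/hr
Step 3 — wetted area: A = 63 * 0.8001 * 1.097 = 55.2957 m^2
Step 4 — application rate: Q/A = 187.993/55.2957 = 3.400 mm/hr
Therefore the application rate along the lateral = 3.400 mm/hr.


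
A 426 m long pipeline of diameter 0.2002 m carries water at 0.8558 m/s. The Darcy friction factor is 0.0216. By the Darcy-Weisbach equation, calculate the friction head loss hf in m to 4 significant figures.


Approach: apply the Darcy-Weisbach equation, hf = f*(L/D)*(v^2/(2g)).
hf = 0.0216 * (426/0.2002) * (0.8558^2 / (2*9.81))
hf = 1.716 m
Therefore the friction head loss hf = 1.716 m.


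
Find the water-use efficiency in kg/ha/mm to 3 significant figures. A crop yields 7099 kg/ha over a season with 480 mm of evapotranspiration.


Approach: apply the water-use efficiency ratio, WUE = yield/ET.
WUE = 7099 / 480 = 14.8 kg/ha/mm
Therefore the water-use efficiency = 14.8 kg/ha/mm.


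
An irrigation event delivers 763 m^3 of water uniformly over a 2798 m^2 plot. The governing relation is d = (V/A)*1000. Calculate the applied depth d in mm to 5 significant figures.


d = (763 / 2798) * 1000 = 272.69 mm
Therefore the applied depth d = 272.69 mm.


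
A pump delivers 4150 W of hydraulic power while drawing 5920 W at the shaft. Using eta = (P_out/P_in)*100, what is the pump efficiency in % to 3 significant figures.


eta = (4150 / 5920) * 100 = 70.1 %
Therefore the pump efficiency = 70.1 %.


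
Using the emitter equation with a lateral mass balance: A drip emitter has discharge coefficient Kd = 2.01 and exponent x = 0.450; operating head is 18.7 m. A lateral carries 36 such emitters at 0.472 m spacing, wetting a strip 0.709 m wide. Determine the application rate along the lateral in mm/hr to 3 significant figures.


Approach: apply the emitter equation with a lateral mass balance, q = Kd*h^x; Q = n*q; rate = Q/(n*spacing*width).
Step 1 — single emitter flow (q = Kd*h^x):
  q = 2.01 * 18.7^0.450 = 7.5080 L/hr
Step 2 — total lateral flow: Q = 36 * 7.5080 = 270.29 L/hr
Step 3 — wetted area: A = 36 * 0.472 * 0.709 = 12.047 m^2
Step 4 — application rate: Q/A = 270.29/12.047 = 22.4 mm/hr
Therefore the application rate along the lateral = 22.4 mm/hr.


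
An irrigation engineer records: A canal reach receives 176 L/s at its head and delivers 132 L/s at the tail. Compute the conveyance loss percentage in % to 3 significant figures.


Approach: apply the conveyance loss ratio, loss% = ((Q_head - Q_tail)/Q_head)*100.
loss = ((176 - 132)/176)*100 = 25.0 %
Therefore the conveyance loss percentage = 25.0 %.


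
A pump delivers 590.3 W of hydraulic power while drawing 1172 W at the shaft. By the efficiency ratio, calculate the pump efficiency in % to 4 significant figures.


Approach: apply the efficiency ratio, eta = (P_out/P_in)*100.
eta = (590.3 / 1172) * 100 = 50.37 %
Therefore the pump efficiency = 50.37 %.


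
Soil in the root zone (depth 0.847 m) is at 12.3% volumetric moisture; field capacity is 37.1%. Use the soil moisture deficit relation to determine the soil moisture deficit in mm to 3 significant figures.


Approach: apply the soil moisture deficit relation, SMD = (FC - theta)/100 * depth * 1000.
SMD = (37.1 - 12.3)/100 * 0.847 * 1000 = 210 mm
Therefore the soil moisture deficit = 210 mm.


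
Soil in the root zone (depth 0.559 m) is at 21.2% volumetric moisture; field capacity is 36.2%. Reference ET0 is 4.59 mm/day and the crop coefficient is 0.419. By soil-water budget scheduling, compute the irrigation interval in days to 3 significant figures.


Approach: apply soil-water budget scheduling, SMD = (FC-theta)/100*depth*1000; ETc = ET0*Kc; interval = SMD/ETc.
Step 1 — soil moisture deficit:
  SMD = (36.2 - 21.2)/100 * 0.559 * 1000 = 83.850 mm
Step 2 — daily crop ET (ETc = ET0*Kc):
  ETc = 4.59 * 0.419 = 1.9232 mm/day
Step 3 — irrigation interval (SMD/ETc):
  interval = 83.850 / 1.9232 = 43.6 days
Therefore the irrigation interval = 43.6 days.
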